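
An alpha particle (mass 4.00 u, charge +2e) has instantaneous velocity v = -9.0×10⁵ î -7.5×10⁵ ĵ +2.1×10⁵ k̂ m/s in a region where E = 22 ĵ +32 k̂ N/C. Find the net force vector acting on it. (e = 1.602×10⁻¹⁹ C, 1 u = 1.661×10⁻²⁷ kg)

F ≈ (0, 7.05×10⁻¹⁸, 1.03×10⁻¹⁷) N

Only an electric field acts, so F = qE = (3.204×10⁻¹⁹ C)·(0, 22.0, 32.0) = (0, 7.05×10⁻¹⁸, 1.03×10⁻¹⁷) N.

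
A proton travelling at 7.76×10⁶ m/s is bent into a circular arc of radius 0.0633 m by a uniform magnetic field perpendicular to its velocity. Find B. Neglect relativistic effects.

From |q|vB = mv²/r, B = mv/(|q|r).
B = (1.673×10⁻²⁷)(7.76×10⁶)/((1.602×10⁻¹⁹)(0.0633)) ≈ 1.28 T.

B ≈ 1.28 T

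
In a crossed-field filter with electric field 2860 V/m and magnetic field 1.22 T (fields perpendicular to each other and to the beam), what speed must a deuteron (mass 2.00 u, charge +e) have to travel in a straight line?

v = 2340 m/s

Straight-line motion ⇒ electric and magnetic forces cancel, so E = vB.
v = E/B = 2860/1.22 = 2340 m/s.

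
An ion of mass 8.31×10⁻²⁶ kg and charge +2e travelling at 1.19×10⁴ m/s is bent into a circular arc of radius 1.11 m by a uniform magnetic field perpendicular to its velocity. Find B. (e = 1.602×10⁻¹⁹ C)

From |q|vB = mv²/r, B = mv/(|q|r).
B = (8.31×10⁻²⁶)(1.19×10⁴)/((3.204×10⁻¹⁹)(1.11)) ≈ 2.78×10⁻³ T.

B ≈ 2.78×10⁻³ T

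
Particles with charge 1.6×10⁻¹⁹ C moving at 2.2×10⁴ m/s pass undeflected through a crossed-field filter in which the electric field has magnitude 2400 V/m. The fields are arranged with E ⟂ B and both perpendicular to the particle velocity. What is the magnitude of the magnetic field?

Balance of forces in the selector: qE = qvB ⇒ B = E/v.
B = 2400/2.2×10⁴ = 0.11 T.

B = 0.11 T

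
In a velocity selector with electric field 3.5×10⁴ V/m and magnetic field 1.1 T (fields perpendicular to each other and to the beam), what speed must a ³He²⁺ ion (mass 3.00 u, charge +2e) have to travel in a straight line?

For undeflected motion the electric and magnetic forces balance: qE = qvB.
v = E/B = 3.5×10⁴/1.1 = 3.2×10⁴ m/s.

v = 3.2×10⁴ m/s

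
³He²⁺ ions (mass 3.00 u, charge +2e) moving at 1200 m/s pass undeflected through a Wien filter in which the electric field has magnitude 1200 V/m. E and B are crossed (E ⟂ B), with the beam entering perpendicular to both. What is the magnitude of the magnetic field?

B = 1.0 T

Balance of forces in the selector: qE = qvB ⇒ B = E/v.
B = 1200/1200 = 1.0 T.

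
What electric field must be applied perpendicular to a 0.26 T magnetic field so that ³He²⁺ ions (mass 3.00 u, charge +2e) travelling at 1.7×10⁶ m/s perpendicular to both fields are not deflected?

For straight-line motion qE = qvB, so E = vB.
E = 1.7×10⁶ × 0.26 = 4.4×10⁵ V/m.

E = 4.4×10⁵ V/m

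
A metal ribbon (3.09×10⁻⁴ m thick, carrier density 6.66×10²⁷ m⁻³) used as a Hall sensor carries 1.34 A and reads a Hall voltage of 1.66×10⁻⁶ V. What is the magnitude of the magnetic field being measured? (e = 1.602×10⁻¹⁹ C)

B ≈ 0.408 T

From V_H = IB/(n e t), B = V_H n e t / I.
B = (1.66×10⁻⁶)(6.66×10²⁷)(1.602×10⁻¹⁹)(3.09×10⁻⁴)/1.34 ≈ 0.408 T.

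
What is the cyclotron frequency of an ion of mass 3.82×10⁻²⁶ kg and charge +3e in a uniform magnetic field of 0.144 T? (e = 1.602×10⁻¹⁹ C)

f ≈ 2.88×10⁵ Hz

f = |q|B/(2πm).
f = (4.806×10⁻¹⁹)(0.144)/(2π·3.82×10⁻²⁶) ≈ 2.88×10⁵ Hz.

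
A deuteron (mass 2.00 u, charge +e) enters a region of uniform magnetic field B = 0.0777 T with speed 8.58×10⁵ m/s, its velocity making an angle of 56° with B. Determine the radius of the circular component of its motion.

r ≈ 0.190 m

v⊥ = v sinθ = 8.58×10⁵·sin56° ≈ 7.113×10⁵ m/s.
r = m v⊥/(|q|B) = (3.322×10⁻²⁷)(7.113×10⁵)/((1.602×10⁻¹⁹)(0.0777)) ≈ 0.190 m.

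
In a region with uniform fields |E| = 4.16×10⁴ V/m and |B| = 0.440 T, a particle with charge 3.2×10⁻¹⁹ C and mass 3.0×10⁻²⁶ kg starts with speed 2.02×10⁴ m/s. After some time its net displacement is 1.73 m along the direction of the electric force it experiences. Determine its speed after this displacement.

B does no work; ΔKE = |q|E d.
½mv_f² = ½mv₀² + |q|Ed = ½(3.0×10⁻²⁶)(2.02×10⁴)² + (3.2×10⁻¹⁹)(4.16×10⁴)(1.73) ≈ 6.121×10⁻¹⁸ J + 2.303×10⁻¹⁴ J ≈ 2.304×10⁻¹⁴ J.
v_f = √(2·2.304×10⁻¹⁴/3.0×10⁻²⁶) ≈ 1.24×10⁶ m/s.

v_f ≈ 1.24×10⁶ m/s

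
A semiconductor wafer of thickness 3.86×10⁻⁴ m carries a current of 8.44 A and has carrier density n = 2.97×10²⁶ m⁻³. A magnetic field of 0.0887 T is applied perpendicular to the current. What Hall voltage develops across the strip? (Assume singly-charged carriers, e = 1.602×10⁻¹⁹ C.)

V_H ≈ 4.08×10⁻⁵ V

V_H = IB/(n e t).
V_H = (8.44)(0.0887)/((2.97×10²⁶)(1.602×10⁻¹⁹)(3.86×10⁻⁴)) ≈ 4.08×10⁻⁵ V.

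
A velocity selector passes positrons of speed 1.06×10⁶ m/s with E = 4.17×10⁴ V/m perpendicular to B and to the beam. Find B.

B = 0.0393 T

Balance of forces in the selector: qE = qvB ⇒ B = E/v.
B = 4.17×10⁴/1.06×10⁶ = 0.0393 T.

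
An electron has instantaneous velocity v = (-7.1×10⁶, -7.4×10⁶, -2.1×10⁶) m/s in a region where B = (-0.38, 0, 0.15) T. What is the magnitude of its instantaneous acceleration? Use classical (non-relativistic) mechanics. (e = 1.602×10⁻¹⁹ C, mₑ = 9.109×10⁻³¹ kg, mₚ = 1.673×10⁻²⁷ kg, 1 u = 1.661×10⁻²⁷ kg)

v×B = (-1.11×10⁶, 1.86×10⁶, -2.81×10⁶) N/C.
F = q v×B = (−1.602×10⁻¹⁹ C)·(-1.11×10⁶, 1.86×10⁶, -2.81×10⁶) = (1.78×10⁻¹³, -2.98×10⁻¹³, 4.50×10⁻¹³) N.
|a| = |F|/m = 5.689×10⁻¹³/9.109×10⁻³¹ ≈ 6.25×10¹⁷ m/s².

|a| ≈ 6.25×10¹⁷ m/s²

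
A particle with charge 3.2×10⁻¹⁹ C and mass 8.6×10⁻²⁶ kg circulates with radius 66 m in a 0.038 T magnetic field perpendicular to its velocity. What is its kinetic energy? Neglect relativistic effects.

v = |q|Br/m, then KE = ½mv² = (qBr)²/(2m).
v = (3.2×10⁻¹⁹)(0.038)(66)/8.6×10⁻²⁶ ≈ 9.332×10⁶ m/s.
KE = ½(8.6×10⁻²⁶)(9.332×10⁶)² ≈ 3.7×10⁻¹² J = 2.3×10⁷ eV.

KE ≈ 2.3×10⁷ eV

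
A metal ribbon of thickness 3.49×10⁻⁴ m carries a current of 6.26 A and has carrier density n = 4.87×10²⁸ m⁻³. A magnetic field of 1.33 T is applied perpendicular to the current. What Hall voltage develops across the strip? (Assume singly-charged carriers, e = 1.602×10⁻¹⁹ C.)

V_H = IB/(n e t).
V_H = (6.26)(1.33)/((4.87×10²⁸)(1.602×10⁻¹⁹)(3.49×10⁻⁴)) ≈ 3.06×10⁻⁶ V.

V_H ≈ 3.06×10⁻⁶ V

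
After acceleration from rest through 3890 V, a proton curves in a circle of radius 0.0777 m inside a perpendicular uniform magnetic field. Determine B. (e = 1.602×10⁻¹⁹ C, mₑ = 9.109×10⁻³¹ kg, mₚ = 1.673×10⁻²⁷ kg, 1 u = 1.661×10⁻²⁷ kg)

v = √(2|q|V/m) = √(2·1.602×10⁻¹⁹·3890/1.673×10⁻²⁷) ≈ 8.631×10⁵ m/s.
B = mv/(|q|r) = (1.673×10⁻²⁷)(8.631×10⁵)/((1.602×10⁻¹⁹)(0.0777)) ≈ 0.116 T.

B ≈ 0.116 T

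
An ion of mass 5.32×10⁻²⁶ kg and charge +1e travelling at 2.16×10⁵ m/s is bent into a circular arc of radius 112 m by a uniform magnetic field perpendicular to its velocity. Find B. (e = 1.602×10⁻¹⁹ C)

From |q|vB = mv²/r, B = mv/(|q|r).
B = (5.32×10⁻²⁶)(2.16×10⁵)/((1.602×10⁻¹⁹)(112)) ≈ 6.40×10⁻⁴ T.

B ≈ 6.40×10⁻⁴ T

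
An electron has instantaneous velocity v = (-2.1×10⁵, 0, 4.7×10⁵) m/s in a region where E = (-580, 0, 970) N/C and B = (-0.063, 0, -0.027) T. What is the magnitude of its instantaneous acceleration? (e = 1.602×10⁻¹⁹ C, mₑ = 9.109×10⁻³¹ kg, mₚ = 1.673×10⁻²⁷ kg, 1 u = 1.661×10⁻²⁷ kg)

|a| ≈ 6.21×10¹⁵ m/s²

v×B = (0, -3.53×10⁴, 0) N/C.
E + v×B = (-580, -3.53×10⁴, 970) N/C.
F = q(E + v×B) = (−1.602×10⁻¹⁹ C)·(-580, -3.53×10⁴, 970) = (9.29×10⁻¹⁷, 5.65×10⁻¹⁵, -1.55×10⁻¹⁶) N.
|a| = |F|/m = 5.655×10⁻¹⁵/9.109×10⁻³¹ ≈ 6.21×10¹⁵ m/s².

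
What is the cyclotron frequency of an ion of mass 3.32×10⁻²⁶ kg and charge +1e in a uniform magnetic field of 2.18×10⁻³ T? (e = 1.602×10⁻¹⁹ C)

f ≈ 1670 Hz

f = |q|B/(2πm).
f = (1.602×10⁻¹⁹)(2.18×10⁻³)/(2π·3.32×10⁻²⁶) ≈ 1670 Hz.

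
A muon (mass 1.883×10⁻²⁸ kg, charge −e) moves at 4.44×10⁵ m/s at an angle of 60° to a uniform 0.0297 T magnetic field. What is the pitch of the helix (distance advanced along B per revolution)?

v∥ = v cosθ = 4.44×10⁵·cos60° ≈ 2.220×10⁵ m/s.
T = 2πm/(|q|B) = 2π(1.883×10⁻²⁸)/((1.602×10⁻¹⁹)(0.0297)) ≈ 2.487×10⁻⁷ s.
pitch = v∥ T = (2.220×10⁵)(2.487×10⁻⁷) ≈ 0.0552 m.

p ≈ 0.0552 m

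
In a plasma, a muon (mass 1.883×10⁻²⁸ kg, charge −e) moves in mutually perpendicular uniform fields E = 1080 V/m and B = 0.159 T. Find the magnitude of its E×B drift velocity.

v_d ≈ 6790 m/s

In crossed fields the guiding centre drifts at v_d = |E×B|/B² = E/B, independent of charge and mass.
v_d = 1080/0.159 = 6790 m/s.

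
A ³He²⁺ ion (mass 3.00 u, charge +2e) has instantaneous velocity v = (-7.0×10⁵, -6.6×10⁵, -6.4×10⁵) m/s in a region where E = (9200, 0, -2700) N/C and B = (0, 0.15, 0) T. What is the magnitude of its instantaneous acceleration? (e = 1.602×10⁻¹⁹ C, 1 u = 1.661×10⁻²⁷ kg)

|a| ≈ 9.68×10¹² m/s²

v×B = (9.60×10⁴, 0, -1.05×10⁵) N/C.
E + v×B = (1.05×10⁵, 0, -1.08×10⁵) N/C.
F = q(E + v×B) = (3.204×10⁻¹⁹ C)·(1.05×10⁵, 0, -1.08×10⁵) = (3.37×10⁻¹⁴, 0, -3.45×10⁻¹⁴) N.
|a| = |F|/m = 4.824×10⁻¹⁴/4.983×10⁻²⁷ ≈ 9.68×10¹² m/s².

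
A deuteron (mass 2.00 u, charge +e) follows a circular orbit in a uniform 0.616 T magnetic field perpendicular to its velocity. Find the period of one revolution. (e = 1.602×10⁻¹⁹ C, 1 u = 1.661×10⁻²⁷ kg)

The cyclotron period depends only on m, q, B: T = 2πm/(|q|B).
T = 2π(3.322×10⁻²⁷)/((1.602×10⁻¹⁹)(0.616)) ≈ 2.12×10⁻⁷ s.

T ≈ 2.12×10⁻⁷ s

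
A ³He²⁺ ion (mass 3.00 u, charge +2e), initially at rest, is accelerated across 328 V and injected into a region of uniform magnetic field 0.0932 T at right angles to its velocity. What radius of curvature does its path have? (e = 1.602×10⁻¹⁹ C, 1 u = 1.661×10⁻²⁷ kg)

r ≈ 0.0343 m

Acceleration: |q|V = ½mv² ⇒ v = √(2|q|V/m) = √(2·3.204×10⁻¹⁹·328/4.983×10⁻²⁷) ≈ 2.054×10⁵ m/s.
In the field: r = mv/(|q|B) = (4.983×10⁻²⁷)(2.054×10⁵)/((3.204×10⁻¹⁹)(0.0932)) ≈ 0.0343 m.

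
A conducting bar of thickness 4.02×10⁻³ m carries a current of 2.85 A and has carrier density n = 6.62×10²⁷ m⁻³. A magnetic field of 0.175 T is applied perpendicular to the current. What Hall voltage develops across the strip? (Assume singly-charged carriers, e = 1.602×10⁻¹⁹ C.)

V_H = IB/(n e t).
V_H = (2.85)(0.175)/((6.62×10²⁷)(1.602×10⁻¹⁹)(4.02×10⁻³)) ≈ 1.17×10⁻⁷ V.

V_H ≈ 1.17×10⁻⁷ V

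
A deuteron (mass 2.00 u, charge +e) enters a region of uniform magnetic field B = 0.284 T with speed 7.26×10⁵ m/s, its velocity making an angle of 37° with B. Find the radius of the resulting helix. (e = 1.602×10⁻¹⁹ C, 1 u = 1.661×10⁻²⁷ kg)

r ≈ 0.0319 m

v⊥ = v sinθ = 7.26×10⁵·sin37° ≈ 4.369×10⁵ m/s.
r = m v⊥/(|q|B) = (3.322×10⁻²⁷)(4.369×10⁵)/((1.602×10⁻¹⁹)(0.284)) ≈ 0.0319 m.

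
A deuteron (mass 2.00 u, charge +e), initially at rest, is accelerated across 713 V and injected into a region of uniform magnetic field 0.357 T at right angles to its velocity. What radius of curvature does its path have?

Acceleration: |q|V = ½mv² ⇒ v = √(2|q|V/m) = √(2·1.602×10⁻¹⁹·713/3.322×10⁻²⁷) ≈ 2.622×10⁵ m/s.
In the field: r = mv/(|q|B) = (3.322×10⁻²⁷)(2.622×10⁵)/((1.602×10⁻¹⁹)(0.357)) ≈ 0.0152 m.

r ≈ 0.0152 m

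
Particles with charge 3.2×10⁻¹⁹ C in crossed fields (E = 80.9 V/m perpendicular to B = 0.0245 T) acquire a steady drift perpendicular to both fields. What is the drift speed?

The steady drift has the magnetic force balancing the electric force, so v_d = E/B.
v_d = 80.9/0.0245 = 3300 m/s.

v_d ≈ 3300 m/s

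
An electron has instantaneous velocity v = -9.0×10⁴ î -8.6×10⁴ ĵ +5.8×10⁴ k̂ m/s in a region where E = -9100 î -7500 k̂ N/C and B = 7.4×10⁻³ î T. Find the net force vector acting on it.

v×B = (0, 429, 636) N/C.
E + v×B = (-9100, 429, -6860) N/C.
F = q(E + v×B) = (−1.602×10⁻¹⁹ C)·(-9100, 429, -6860) = (1.46×10⁻¹⁵, -6.88×10⁻¹⁷, 1.10×10⁻¹⁵) N.

F ≈ (1.46×10⁻¹⁵, -6.88×10⁻¹⁷, 1.10×10⁻¹⁵) N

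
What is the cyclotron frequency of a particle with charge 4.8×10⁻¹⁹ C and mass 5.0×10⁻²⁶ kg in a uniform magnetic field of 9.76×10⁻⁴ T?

f = |q|B/(2πm).
f = (4.8×10⁻¹⁹)(9.76×10⁻⁴)/(2π·5.0×10⁻²⁶) ≈ 1490 Hz.

f ≈ 1490 Hz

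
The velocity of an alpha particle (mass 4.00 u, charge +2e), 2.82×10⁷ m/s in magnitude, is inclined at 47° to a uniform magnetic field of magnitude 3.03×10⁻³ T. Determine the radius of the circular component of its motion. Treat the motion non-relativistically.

v⊥ = v sinθ = 2.82×10⁷·sin47° ≈ 2.062×10⁷ m/s.
r = m v⊥/(|q|B) = (6.644×10⁻²⁷)(2.062×10⁷)/((3.204×10⁻¹⁹)(3.03×10⁻³)) ≈ 141 m.

r ≈ 141 m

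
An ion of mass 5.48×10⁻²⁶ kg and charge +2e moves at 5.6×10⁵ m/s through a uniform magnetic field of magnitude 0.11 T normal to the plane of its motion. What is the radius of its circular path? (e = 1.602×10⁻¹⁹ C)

r ≈ 0.87 m

The magnetic force provides the centripetal force: |q|vB = mv²/r.
r = mv/(|q|B) = (5.48×10⁻²⁶)(5.6×10⁵)/((3.204×10⁻¹⁹)(0.11)) ≈ 0.87 m.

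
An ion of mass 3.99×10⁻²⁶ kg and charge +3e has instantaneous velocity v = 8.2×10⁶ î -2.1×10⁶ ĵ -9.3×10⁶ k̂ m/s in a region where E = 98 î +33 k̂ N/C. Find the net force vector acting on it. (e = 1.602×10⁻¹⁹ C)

Only an electric field acts, so F = qE = (4.806×10⁻¹⁹ C)·(98.0, 0, 33.0) = (4.71×10⁻¹⁷, 0, 1.59×10⁻¹⁷) N.

F ≈ (4.71×10⁻¹⁷, 0, 1.59×10⁻¹⁷) N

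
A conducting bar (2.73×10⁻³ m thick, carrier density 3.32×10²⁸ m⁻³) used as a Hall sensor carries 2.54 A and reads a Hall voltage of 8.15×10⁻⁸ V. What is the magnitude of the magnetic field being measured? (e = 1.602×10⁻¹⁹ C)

B ≈ 0.466 T

From V_H = IB/(n e t), B = V_H n e t / I.
B = (8.15×10⁻⁸)(3.32×10²⁸)(1.602×10⁻¹⁹)(2.73×10⁻³)/2.54 ≈ 0.466 T.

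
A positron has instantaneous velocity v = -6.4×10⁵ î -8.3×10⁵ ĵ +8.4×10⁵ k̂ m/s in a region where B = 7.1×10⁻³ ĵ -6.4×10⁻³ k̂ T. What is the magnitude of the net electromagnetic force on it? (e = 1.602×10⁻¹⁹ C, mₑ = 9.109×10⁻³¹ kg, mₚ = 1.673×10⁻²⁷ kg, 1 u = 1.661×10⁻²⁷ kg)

|F| ≈ 9.86×10⁻¹⁶ N

v×B = (-652, -4100, -4540) N/C.
F = q v×B = (1.602×10⁻¹⁹ C)·(-652, -4100, -4540) = (-1.04×10⁻¹⁶, -6.56×10⁻¹⁶, -7.28×10⁻¹⁶) N.
|F| = 9.86×10⁻¹⁶ N.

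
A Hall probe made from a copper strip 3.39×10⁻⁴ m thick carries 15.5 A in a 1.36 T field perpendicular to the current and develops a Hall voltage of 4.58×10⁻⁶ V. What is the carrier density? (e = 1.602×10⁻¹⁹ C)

From V_H = IB/(n e t), n = IB/(V_H e t).
n = (15.5)(1.36)/((4.58×10⁻⁶)(1.602×10⁻¹⁹)(3.39×10⁻⁴)) ≈ 8.48×10²⁸ m⁻³.

n ≈ 8.48×10²⁸ m⁻³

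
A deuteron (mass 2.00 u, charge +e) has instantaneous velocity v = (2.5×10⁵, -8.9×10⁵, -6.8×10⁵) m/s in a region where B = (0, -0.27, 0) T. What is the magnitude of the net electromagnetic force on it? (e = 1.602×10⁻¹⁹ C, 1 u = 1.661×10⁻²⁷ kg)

v×B = (-1.84×10⁵, 0, -6.75×10⁴) N/C.
F = q v×B = (1.602×10⁻¹⁹ C)·(-1.84×10⁵, 0, -6.75×10⁴) = (-2.94×10⁻¹⁴, 0, -1.08×10⁻¹⁴) N.
|F| = 3.13×10⁻¹⁴ N.

|F| ≈ 3.13×10⁻¹⁴ N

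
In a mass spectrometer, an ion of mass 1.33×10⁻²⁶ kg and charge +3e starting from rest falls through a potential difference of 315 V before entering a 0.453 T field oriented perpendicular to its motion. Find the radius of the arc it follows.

Acceleration: |q|V = ½mv² ⇒ v = √(2|q|V/m) = √(2·4.806×10⁻¹⁹·315/1.33×10⁻²⁶) ≈ 1.509×10⁵ m/s.
In the field: r = mv/(|q|B) = (1.33×10⁻²⁶)(1.509×10⁵)/((4.806×10⁻¹⁹)(0.453)) ≈ 9.22×10⁻³ m.

r ≈ 9.22×10⁻³ m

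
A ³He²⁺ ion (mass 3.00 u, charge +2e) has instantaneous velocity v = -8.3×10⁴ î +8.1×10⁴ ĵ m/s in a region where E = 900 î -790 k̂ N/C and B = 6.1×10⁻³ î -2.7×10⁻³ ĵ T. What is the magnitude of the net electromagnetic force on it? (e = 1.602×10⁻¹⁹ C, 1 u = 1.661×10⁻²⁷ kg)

|F| ≈ 4.46×10⁻¹⁶ N

v×B = (0, 0, -270) N/C.
E + v×B = (900, 0, -1060) N/C.
F = q(E + v×B) = (3.204×10⁻¹⁹ C)·(900, 0, -1060) = (2.88×10⁻¹⁶, 0, -3.40×10⁻¹⁶) N.
|F| = 4.46×10⁻¹⁶ N.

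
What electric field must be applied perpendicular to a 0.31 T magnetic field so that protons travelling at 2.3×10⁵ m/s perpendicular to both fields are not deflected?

E = 7.1×10⁴ V/m

For straight-line motion qE = qvB, so E = vB.
E = 2.3×10⁵ × 0.31 = 7.1×10⁴ V/m.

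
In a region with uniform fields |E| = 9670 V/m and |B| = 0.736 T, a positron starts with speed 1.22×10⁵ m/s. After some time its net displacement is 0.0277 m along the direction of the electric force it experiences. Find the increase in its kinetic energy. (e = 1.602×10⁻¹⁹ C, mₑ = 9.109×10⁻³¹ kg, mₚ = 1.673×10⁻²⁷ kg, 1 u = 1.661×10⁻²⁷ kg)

ΔKE ≈ 4.29×10⁻¹⁷ J

The magnetic force is always ⟂ v and does no work; only the electric force changes KE.
ΔKE = F_E · d = |q|E d = (1.602×10⁻¹⁹)(9670)(0.0277) ≈ 4.29×10⁻¹⁷ J.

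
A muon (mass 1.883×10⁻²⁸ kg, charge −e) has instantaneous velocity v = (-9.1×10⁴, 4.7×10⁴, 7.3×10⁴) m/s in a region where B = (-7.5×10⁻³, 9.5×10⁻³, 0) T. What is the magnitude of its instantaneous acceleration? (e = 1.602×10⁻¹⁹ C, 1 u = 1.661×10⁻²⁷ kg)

|a| ≈ 8.69×10¹¹ m/s²

v×B = (-694, -548, -512) N/C.
F = q v×B = (−1.602×10⁻¹⁹ C)·(-694, -548, -512) = (1.11×10⁻¹⁶, 8.77×10⁻¹⁷, 8.20×10⁻¹⁷) N.
|a| = |F|/m = 1.636×10⁻¹⁶/1.883×10⁻²⁸ ≈ 8.69×10¹¹ m/s².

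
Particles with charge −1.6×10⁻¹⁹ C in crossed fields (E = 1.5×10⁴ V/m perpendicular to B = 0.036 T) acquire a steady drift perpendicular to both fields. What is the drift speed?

v_d ≈ 4.2×10⁵ m/s

The steady drift has the magnetic force balancing the electric force, so v_d = E/B.
v_d = 1.5×10⁴/0.036 = 4.2×10⁵ m/s.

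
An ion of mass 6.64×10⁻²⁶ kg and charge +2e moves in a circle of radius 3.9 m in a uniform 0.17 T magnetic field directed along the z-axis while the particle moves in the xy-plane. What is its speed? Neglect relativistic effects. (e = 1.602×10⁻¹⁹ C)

From |q|vB = mv²/r, v = |q|Br/m.
v = (3.204×10⁻¹⁹)(0.17)(3.9)/6.64×10⁻²⁶ ≈ 3.2×10⁶ m/s.

v ≈ 3.2×10⁶ m/s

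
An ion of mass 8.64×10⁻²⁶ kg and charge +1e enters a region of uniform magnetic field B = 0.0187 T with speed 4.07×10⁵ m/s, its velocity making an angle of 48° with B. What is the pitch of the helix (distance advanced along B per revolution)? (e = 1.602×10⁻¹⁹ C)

v∥ = v cosθ = 4.07×10⁵·cos48° ≈ 2.723×10⁵ m/s.
T = 2πm/(|q|B) = 2π(8.64×10⁻²⁶)/((1.602×10⁻¹⁹)(0.0187)) ≈ 1.812×10⁻⁴ s.
pitch = v∥ T = (2.723×10⁵)(1.812×10⁻⁴) ≈ 49.4 m.

p ≈ 49.4 m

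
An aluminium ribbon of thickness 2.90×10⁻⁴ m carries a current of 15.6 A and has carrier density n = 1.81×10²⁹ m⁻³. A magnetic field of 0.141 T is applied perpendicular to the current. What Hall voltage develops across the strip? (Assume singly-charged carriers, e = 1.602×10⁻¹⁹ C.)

V_H = IB/(n e t).
V_H = (15.6)(0.141)/((1.81×10²⁹)(1.602×10⁻¹⁹)(2.90×10⁻⁴)) ≈ 2.62×10⁻⁷ V.

V_H ≈ 2.62×10⁻⁷ V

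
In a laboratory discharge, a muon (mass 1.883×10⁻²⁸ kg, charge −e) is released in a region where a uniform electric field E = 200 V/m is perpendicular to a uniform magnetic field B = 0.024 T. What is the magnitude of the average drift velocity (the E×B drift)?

v_d ≈ 8300 m/s

The steady drift has the magnetic force balancing the electric force, so v_d = E/B.
v_d = 200/0.024 = 8300 m/s.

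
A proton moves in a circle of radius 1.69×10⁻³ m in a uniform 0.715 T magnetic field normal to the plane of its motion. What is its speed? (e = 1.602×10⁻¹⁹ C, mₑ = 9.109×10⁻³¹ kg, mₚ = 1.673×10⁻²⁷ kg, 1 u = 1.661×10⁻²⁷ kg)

From |q|vB = mv²/r, v = |q|Br/m.
v = (1.602×10⁻¹⁹)(0.715)(1.69×10⁻³)/1.673×10⁻²⁷ ≈ 1.16×10⁵ m/s.

v ≈ 1.16×10⁵ m/s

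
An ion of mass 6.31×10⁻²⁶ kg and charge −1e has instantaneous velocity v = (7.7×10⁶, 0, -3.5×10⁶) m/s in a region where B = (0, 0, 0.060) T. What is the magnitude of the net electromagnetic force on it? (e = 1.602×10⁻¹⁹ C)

v×B = (0, -4.62×10⁵, 0) N/C.
F = q v×B = (−1.602×10⁻¹⁹ C)·(0, -4.62×10⁵, 0) = (0, 7.40×10⁻¹⁴, 0) N.
|F| = 7.40×10⁻¹⁴ N.

|F| ≈ 7.40×10⁻¹⁴ N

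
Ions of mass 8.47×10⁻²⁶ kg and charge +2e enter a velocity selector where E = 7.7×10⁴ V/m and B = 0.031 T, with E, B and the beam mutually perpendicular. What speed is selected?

Zero net Lorentz force requires |qE| = |q v×B|, i.e. E = vB.
v = E/B = 7.7×10⁴/0.031 = 2.5×10⁶ m/s.

v = 2.5×10⁶ m/s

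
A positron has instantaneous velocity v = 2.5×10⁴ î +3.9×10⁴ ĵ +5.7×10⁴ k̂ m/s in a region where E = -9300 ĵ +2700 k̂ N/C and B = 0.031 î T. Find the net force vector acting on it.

v×B = (0, 1770, -1210) N/C.
E + v×B = (0, -7530, 1490) N/C.
F = q(E + v×B) = (1.602×10⁻¹⁹ C)·(0, -7530, 1490) = (0, -1.21×10⁻¹⁵, 2.39×10⁻¹⁶) N.

F ≈ (0, -1.21×10⁻¹⁵, 2.39×10⁻¹⁶) N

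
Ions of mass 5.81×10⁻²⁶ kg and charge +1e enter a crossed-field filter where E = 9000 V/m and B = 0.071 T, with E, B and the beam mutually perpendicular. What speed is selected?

v = 1.3×10⁵ m/s

Straight-line motion ⇒ electric and magnetic forces cancel, so E = vB.
v = E/B = 9000/0.071 = 1.3×10⁵ m/s.
The result is independent of the particle's charge and mass.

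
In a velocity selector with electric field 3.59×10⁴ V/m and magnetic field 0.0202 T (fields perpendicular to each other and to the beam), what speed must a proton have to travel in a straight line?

v = 1.78×10⁶ m/s

Straight-line motion ⇒ electric and magnetic forces cancel, so E = vB.
v = E/B = 3.59×10⁴/0.0202 = 1.78×10⁶ m/s.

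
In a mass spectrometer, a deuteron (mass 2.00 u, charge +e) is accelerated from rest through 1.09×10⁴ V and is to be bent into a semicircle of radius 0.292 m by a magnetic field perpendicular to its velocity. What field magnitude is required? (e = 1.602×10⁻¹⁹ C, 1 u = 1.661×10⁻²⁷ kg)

v = √(2|q|V/m) = √(2·1.602×10⁻¹⁹·1.09×10⁴/3.322×10⁻²⁷) ≈ 1.025×10⁶ m/s.
B = mv/(|q|r) = (3.322×10⁻²⁷)(1.025×10⁶)/((1.602×10⁻¹⁹)(0.292)) ≈ 0.0728 T.

B ≈ 0.0728 T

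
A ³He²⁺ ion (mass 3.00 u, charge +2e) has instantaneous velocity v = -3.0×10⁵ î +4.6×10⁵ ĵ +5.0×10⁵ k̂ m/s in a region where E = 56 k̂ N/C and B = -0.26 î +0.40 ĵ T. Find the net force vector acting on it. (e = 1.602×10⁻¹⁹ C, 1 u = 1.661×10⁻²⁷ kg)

F ≈ (-6.41×10⁻¹⁴, -4.17×10⁻¹⁴, -1.10×10⁻¹⁶) N

v×B = (-2.00×10⁵, -1.30×10⁵, -400) N/C.
E + v×B = (-2.00×10⁵, -1.30×10⁵, -344) N/C.
F = q(E + v×B) = (3.204×10⁻¹⁹ C)·(-2.00×10⁵, -1.30×10⁵, -344) = (-6.41×10⁻¹⁴, -4.17×10⁻¹⁴, -1.10×10⁻¹⁶) N.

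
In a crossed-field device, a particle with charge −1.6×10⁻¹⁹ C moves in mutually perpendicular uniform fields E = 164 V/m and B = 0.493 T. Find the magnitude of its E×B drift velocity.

The steady drift has the magnetic force balancing the electric force, so v_d = E/B.
v_d = 164/0.493 = 333 m/s.

v_d ≈ 333 m/s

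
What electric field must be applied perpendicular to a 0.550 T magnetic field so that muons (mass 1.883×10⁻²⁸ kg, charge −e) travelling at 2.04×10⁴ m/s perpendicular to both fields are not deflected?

E = 1.12×10⁴ V/m

For straight-line motion qE = qvB, so E = vB.
E = 2.04×10⁴ × 0.550 = 1.12×10⁴ V/m.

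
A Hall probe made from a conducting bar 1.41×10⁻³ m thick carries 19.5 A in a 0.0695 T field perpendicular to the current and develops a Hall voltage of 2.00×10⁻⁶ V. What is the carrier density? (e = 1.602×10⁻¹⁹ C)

From V_H = IB/(n e t), n = IB/(V_H e t).
n = (19.5)(0.0695)/((2.00×10⁻⁶)(1.602×10⁻¹⁹)(1.41×10⁻³)) ≈ 3.00×10²⁷ m⁻³.

n ≈ 3.00×10²⁷ m⁻³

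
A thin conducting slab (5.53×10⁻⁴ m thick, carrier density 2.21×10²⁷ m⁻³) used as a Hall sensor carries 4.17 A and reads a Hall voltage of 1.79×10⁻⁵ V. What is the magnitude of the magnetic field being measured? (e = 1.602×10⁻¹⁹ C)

B ≈ 0.840 T

From V_H = IB/(n e t), B = V_H n e t / I.
B = (1.79×10⁻⁵)(2.21×10²⁷)(1.602×10⁻¹⁹)(5.53×10⁻⁴)/4.17 ≈ 0.840 T.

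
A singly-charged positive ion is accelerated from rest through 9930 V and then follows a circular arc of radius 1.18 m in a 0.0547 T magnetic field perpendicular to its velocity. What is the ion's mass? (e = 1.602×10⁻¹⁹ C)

m ≈ 3.36×10⁻²⁶ kg

Combine |q|V = ½mv² and r = mv/(|q|B): eliminate v to get m = qB²r²/(2V).
m = (1.602×10⁻¹⁹)(0.0547)²(1.18)²/(2·9930) ≈ 3.36×10⁻²⁶ kg.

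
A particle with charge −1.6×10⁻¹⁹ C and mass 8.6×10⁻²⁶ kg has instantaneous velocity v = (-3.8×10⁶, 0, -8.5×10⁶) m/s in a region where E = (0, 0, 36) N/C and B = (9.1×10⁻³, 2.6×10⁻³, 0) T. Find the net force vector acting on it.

F ≈ (-3.54×10⁻¹⁵, 1.24×10⁻¹⁴, 1.58×10⁻¹⁵) N

v×B = (2.21×10⁴, -7.74×10⁴, -9880) N/C.
E + v×B = (2.21×10⁴, -7.74×10⁴, -9840) N/C.
F = q(E + v×B) = (−1.6×10⁻¹⁹ C)·(2.21×10⁴, -7.74×10⁴, -9840) = (-3.54×10⁻¹⁵, 1.24×10⁻¹⁴, 1.58×10⁻¹⁵) N.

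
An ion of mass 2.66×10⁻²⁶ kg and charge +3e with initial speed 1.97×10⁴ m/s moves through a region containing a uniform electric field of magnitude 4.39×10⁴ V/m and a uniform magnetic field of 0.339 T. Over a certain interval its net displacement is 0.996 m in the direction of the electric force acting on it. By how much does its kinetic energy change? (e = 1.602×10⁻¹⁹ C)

ΔKE ≈ 2.10×10⁻¹⁴ J

The magnetic force is always ⟂ v and does no work; only the electric force changes KE.
ΔKE = F_E · d = |q|E d = (4.806×10⁻¹⁹)(4.39×10⁴)(0.996) ≈ 2.10×10⁻¹⁴ J.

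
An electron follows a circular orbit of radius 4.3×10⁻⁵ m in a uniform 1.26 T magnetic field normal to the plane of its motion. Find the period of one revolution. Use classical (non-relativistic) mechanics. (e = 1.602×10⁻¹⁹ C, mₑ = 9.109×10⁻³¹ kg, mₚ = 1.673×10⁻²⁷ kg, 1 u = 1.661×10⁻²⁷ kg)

The cyclotron period depends only on m, q, B: T = 2πm/(|q|B).
T = 2π(9.109×10⁻³¹)/((1.602×10⁻¹⁹)(1.26)) ≈ 2.84×10⁻¹¹ s.

T ≈ 2.84×10⁻¹¹ s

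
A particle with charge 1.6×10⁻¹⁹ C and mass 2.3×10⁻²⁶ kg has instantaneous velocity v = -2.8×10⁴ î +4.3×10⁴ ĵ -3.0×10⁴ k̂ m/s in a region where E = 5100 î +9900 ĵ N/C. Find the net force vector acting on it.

Only an electric field acts, so F = qE = (1.6×10⁻¹⁹ C)·(5100, 9900, 0) = (8.16×10⁻¹⁶, 1.58×10⁻¹⁵, 0) N.

F ≈ (8.16×10⁻¹⁶, 1.58×10⁻¹⁵, 0) N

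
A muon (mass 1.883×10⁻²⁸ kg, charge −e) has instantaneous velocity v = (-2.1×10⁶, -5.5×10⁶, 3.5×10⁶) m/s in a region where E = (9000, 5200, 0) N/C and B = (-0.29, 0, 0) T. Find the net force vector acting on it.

v×B = (0, -1.01×10⁶, -1.60×10⁶) N/C.
E + v×B = (9000, -1.01×10⁶, -1.60×10⁶) N/C.
F = q(E + v×B) = (−1.602×10⁻¹⁹ C)·(9000, -1.01×10⁶, -1.60×10⁶) = (-1.44×10⁻¹⁵, 1.62×10⁻¹³, 2.56×10⁻¹³) N.

F ≈ (-1.44×10⁻¹⁵, 1.62×10⁻¹³, 2.56×10⁻¹³) N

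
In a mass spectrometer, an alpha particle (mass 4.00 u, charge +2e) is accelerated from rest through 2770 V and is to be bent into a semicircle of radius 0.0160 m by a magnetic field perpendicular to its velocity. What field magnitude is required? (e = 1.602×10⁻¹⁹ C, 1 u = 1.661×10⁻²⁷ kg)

v = √(2|q|V/m) = √(2·3.204×10⁻¹⁹·2770/6.644×10⁻²⁷) ≈ 5.169×10⁵ m/s.
B = mv/(|q|r) = (6.644×10⁻²⁷)(5.169×10⁵)/((3.204×10⁻¹⁹)(0.0160)) ≈ 0.670 T.

B ≈ 0.670 T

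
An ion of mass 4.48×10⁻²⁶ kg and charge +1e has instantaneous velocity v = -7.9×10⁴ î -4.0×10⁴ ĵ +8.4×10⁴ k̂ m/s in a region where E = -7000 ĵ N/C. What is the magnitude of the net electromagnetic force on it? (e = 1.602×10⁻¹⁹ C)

Only an electric field acts, so F = qE = (1.602×10⁻¹⁹ C)·(0, -7000, 0) = (0, -1.12×10⁻¹⁵, 0) N.
|F| = 1.12×10⁻¹⁵ N.

|F| ≈ 1.12×10⁻¹⁵ N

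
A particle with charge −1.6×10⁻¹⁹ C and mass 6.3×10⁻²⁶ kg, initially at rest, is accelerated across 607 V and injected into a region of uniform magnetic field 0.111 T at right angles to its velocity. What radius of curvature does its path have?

r ≈ 0.197 m

Acceleration: |q|V = ½mv² ⇒ v = √(2|q|V/m) = √(2·1.6×10⁻¹⁹·607/6.3×10⁻²⁶) ≈ 5.553×10⁴ m/s.
In the field: r = mv/(|q|B) = (6.3×10⁻²⁶)(5.553×10⁴)/((1.6×10⁻¹⁹)(0.111)) ≈ 0.197 m.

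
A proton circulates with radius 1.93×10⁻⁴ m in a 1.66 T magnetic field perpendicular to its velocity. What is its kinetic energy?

v = |q|Br/m, then KE = ½mv² = (qBr)²/(2m).
v = (1.602×10⁻¹⁹)(1.66)(1.93×10⁻⁴)/1.673×10⁻²⁷ ≈ 3.068×10⁴ m/s.
KE = ½(1.673×10⁻²⁷)(3.068×10⁴)² ≈ 7.87×10⁻¹⁹ J = 4.91 eV.

KE ≈ 4.91 eV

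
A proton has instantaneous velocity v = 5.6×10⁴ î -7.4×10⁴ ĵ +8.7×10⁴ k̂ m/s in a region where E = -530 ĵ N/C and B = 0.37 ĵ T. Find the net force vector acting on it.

v×B = (-3.22×10⁴, 0, 2.07×10⁴) N/C.
E + v×B = (-3.22×10⁴, -530, 2.07×10⁴) N/C.
F = q(E + v×B) = (1.602×10⁻¹⁹ C)·(-3.22×10⁴, -530, 2.07×10⁴) = (-5.16×10⁻¹⁵, -8.49×10⁻¹⁷, 3.32×10⁻¹⁵) N.

F ≈ (-5.16×10⁻¹⁵, -8.49×10⁻¹⁷, 3.32×10⁻¹⁵) N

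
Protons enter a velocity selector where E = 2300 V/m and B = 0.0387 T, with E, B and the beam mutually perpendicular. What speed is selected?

Straight-line motion ⇒ electric and magnetic forces cancel, so E = vB.
v = E/B = 2300/0.0387 = 5.94×10⁴ m/s.

v = 5.94×10⁴ m/s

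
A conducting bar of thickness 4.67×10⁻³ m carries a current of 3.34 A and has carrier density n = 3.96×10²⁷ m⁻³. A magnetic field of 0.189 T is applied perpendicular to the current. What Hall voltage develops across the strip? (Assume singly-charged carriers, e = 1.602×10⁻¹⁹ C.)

V_H = IB/(n e t).
V_H = (3.34)(0.189)/((3.96×10²⁷)(1.602×10⁻¹⁹)(4.67×10⁻³)) ≈ 2.13×10⁻⁷ V.

V_H ≈ 2.13×10⁻⁷ V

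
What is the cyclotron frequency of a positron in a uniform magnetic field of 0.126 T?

f = |q|B/(2πm).
f = (1.602×10⁻¹⁹)(0.126)/(2π·9.109×10⁻³¹) ≈ 3.53×10⁹ Hz.

f ≈ 3.53×10⁹ Hz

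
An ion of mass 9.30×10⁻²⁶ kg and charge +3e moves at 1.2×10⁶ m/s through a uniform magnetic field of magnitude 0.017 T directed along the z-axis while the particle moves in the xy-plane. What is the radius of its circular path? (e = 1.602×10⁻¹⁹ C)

The magnetic force provides the centripetal force: |q|vB = mv²/r.
r = mv/(|q|B) = (9.30×10⁻²⁶)(1.2×10⁶)/((4.806×10⁻¹⁹)(0.017)) ≈ 14 m.

r ≈ 14 m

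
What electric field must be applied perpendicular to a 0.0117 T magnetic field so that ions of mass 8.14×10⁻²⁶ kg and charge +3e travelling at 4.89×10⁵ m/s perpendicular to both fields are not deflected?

For straight-line motion qE = qvB, so E = vB.
E = 4.89×10⁵ × 0.0117 = 5720 V/m.

E = 5720 V/m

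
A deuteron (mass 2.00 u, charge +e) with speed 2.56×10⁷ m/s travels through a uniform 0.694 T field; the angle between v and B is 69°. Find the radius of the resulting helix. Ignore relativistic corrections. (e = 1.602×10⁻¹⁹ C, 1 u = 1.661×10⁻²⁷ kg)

v⊥ = v sinθ = 2.56×10⁷·sin69° ≈ 2.390×10⁷ m/s.
r = m v⊥/(|q|B) = (3.322×10⁻²⁷)(2.390×10⁷)/((1.602×10⁻¹⁹)(0.694)) ≈ 0.714 m.

r ≈ 0.714 m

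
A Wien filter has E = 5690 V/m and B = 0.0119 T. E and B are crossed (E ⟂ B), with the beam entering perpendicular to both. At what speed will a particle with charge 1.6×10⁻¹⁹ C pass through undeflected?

Zero net Lorentz force requires |qE| = |q v×B|, i.e. E = vB.
v = E/B = 5690/0.0119 = 4.78×10⁵ m/s.

v = 4.78×10⁵ m/s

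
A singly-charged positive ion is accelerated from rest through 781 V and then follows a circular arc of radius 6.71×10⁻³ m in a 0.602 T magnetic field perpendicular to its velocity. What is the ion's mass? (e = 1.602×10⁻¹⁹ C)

Combine |q|V = ½mv² and r = mv/(|q|B): eliminate v to get m = qB²r²/(2V).
m = (1.602×10⁻¹⁹)(0.602)²(6.71×10⁻³)²/(2·781) ≈ 1.67×10⁻²⁷ kg.

m ≈ 1.67×10⁻²⁷ kg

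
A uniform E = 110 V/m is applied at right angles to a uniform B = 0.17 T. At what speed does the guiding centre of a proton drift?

v_d ≈ 650 m/s

In crossed fields the guiding centre drifts at v_d = |E×B|/B² = E/B, independent of charge and mass.
v_d = 110/0.17 = 650 m/s.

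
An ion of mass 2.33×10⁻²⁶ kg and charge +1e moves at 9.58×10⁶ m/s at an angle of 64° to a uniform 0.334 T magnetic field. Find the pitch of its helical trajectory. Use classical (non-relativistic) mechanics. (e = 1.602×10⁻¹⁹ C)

p ≈ 11.5 m

v∥ = v cosθ = 9.58×10⁶·cos64° ≈ 4.200×10⁶ m/s.
T = 2πm/(|q|B) = 2π(2.33×10⁻²⁶)/((1.602×10⁻¹⁹)(0.334)) ≈ 2.736×10⁻⁶ s.
pitch = v∥ T = (4.200×10⁶)(2.736×10⁻⁶) ≈ 11.5 m.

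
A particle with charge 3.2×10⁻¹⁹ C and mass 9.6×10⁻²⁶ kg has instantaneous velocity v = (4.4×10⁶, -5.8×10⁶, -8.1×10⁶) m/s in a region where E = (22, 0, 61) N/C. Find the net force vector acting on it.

F ≈ (7.04×10⁻¹⁸, 0, 1.95×10⁻¹⁷) N

Only an electric field acts, so F = qE = (3.2×10⁻¹⁹ C)·(22.0, 0, 61.0) = (7.04×10⁻¹⁸, 0, 1.95×10⁻¹⁷) N.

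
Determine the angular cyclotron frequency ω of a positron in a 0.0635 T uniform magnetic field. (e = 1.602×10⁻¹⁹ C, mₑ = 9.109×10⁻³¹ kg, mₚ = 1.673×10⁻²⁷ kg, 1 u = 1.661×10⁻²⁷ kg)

ω ≈ 1.12×10¹⁰ rad/s

ω = |q|B/m.
ω = (1.602×10⁻¹⁹)(0.0635)/9.109×10⁻³¹ ≈ 1.12×10¹⁰ rad/s.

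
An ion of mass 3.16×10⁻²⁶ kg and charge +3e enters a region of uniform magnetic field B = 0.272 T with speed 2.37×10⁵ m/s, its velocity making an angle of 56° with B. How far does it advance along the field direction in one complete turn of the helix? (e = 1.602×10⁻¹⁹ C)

p ≈ 0.201 m

v∥ = v cosθ = 2.37×10⁵·cos56° ≈ 1.325×10⁵ m/s.
T = 2πm/(|q|B) = 2π(3.16×10⁻²⁶)/((4.806×10⁻¹⁹)(0.272)) ≈ 1.519×10⁻⁶ s.
pitch = v∥ T = (1.325×10⁵)(1.519×10⁻⁶) ≈ 0.201 m.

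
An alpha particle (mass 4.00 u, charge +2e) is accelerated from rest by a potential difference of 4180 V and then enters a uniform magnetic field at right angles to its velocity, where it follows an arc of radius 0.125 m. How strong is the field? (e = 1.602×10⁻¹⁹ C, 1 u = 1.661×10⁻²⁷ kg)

v = √(2|q|V/m) = √(2·3.204×10⁻¹⁹·4180/6.644×10⁻²⁷) ≈ 6.349×10⁵ m/s.
B = mv/(|q|r) = (6.644×10⁻²⁷)(6.349×10⁵)/((3.204×10⁻¹⁹)(0.125)) ≈ 0.105 T.

B ≈ 0.105 T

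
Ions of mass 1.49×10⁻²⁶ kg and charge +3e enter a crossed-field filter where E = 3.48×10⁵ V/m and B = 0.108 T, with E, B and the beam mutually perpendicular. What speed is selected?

v = 3.22×10⁶ m/s

Straight-line motion ⇒ electric and magnetic forces cancel, so E = vB.
v = E/B = 3.48×10⁵/0.108 = 3.22×10⁶ m/s.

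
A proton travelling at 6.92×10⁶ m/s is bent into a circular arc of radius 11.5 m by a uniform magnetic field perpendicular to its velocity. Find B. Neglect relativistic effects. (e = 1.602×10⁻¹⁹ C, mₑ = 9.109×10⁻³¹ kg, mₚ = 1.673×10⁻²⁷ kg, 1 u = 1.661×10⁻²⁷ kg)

From |q|vB = mv²/r, B = mv/(|q|r).
B = (1.673×10⁻²⁷)(6.92×10⁶)/((1.602×10⁻¹⁹)(11.5)) ≈ 6.28×10⁻³ T.

B ≈ 6.28×10⁻³ T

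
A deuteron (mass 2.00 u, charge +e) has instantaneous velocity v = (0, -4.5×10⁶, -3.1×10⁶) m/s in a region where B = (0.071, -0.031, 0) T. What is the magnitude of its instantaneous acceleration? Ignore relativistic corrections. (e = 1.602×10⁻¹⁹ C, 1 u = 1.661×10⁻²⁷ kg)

|a| ≈ 1.93×10¹³ m/s²

v×B = (-9.61×10⁴, -2.20×10⁵, 3.20×10⁵) N/C.
F = q v×B = (1.602×10⁻¹⁹ C)·(-9.61×10⁴, -2.20×10⁵, 3.20×10⁵) = (-1.54×10⁻¹⁴, -3.53×10⁻¹⁴, 5.12×10⁻¹⁴) N.
|a| = |F|/m = 6.403×10⁻¹⁴/3.322×10⁻²⁷ ≈ 1.93×10¹³ m/s².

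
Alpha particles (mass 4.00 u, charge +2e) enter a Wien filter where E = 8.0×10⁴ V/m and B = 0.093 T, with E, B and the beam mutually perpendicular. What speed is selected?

v = 8.6×10⁵ m/s

Straight-line motion ⇒ electric and magnetic forces cancel, so E = vB.
v = E/B = 8.0×10⁴/0.093 = 8.6×10⁵ m/s.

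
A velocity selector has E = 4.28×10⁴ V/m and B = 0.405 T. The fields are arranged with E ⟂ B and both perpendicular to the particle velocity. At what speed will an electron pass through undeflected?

Zero net Lorentz force requires |qE| = |q v×B|, i.e. E = vB.
v = E/B = 4.28×10⁴/0.405 = 1.06×10⁵ m/s.

v = 1.06×10⁵ m/s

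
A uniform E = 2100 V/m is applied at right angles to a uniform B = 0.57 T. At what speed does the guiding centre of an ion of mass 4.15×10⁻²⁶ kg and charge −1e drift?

v_d ≈ 3700 m/s

The E×B drift speed is v_d = E/B.
v_d = 2100/0.57 = 3700 m/s.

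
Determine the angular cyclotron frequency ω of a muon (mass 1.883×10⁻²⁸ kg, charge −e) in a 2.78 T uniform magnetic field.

ω ≈ 2.37×10⁹ rad/s

ω = |q|B/m.
ω = (1.602×10⁻¹⁹)(2.78)/1.883×10⁻²⁸ ≈ 2.37×10⁹ rad/s.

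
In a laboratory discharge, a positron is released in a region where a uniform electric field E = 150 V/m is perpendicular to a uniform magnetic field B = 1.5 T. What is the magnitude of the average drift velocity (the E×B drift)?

In crossed fields the guiding centre drifts at v_d = |E×B|/B² = E/B, independent of charge and mass.
v_d = 150/1.5 = 100 m/s.

v_d ≈ 100 m/s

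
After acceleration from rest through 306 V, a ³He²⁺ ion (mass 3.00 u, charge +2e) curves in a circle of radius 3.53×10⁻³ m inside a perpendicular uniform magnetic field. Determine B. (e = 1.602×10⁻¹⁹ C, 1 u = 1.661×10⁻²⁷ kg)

B ≈ 0.874 T

v = √(2|q|V/m) = √(2·3.204×10⁻¹⁹·306/4.983×10⁻²⁷) ≈ 1.984×10⁵ m/s.
B = mv/(|q|r) = (4.983×10⁻²⁷)(1.984×10⁵)/((3.204×10⁻¹⁹)(3.53×10⁻³)) ≈ 0.874 T.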